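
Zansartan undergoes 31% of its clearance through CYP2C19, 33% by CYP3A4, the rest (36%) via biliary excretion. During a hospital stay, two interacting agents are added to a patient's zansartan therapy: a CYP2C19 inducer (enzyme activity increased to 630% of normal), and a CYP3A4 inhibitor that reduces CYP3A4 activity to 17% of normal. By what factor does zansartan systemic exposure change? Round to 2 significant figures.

The CYP2C19 pathway (31% of clearance) is boosted to 6.3× activity: 0.31 × 6.3 = 1.953.
The CYP3A4 pathway (33% of clearance) falls to 0.17× activity: 0.33 × 0.17 = 0.0561.
Non-CYP routes (36%) are unchanged.
CL_new/CL_old = 1.953 + 0.0561 + 0.36 = 2.3691.
Because systemic exposure varies inversely with clearance, the combined effect is 1 / 2.3691 = 0.42.

0.42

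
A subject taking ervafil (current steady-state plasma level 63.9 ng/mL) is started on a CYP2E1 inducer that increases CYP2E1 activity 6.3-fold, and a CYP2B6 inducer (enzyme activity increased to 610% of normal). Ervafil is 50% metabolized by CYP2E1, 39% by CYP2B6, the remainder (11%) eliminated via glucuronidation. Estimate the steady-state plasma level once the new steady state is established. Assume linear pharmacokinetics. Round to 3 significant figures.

11.3 ng/mL

The CYP2E1 pathway (50% of clearance) is boosted to 6.3× activity: 0.5 × 6.3 = 3.15.
The CYP2B6 pathway (39% of clearance) rises to 6.1× activity: 0.39 × 6.1 = 2.379.
Non-CYP routes (11%) are unchanged.
New clearance relative to baseline: 3.15 + 2.379 + 0.11 = 5.639.
Dividing the baseline by the relative clearance: 63.9 / 5.639 = 11.3 ng/mL.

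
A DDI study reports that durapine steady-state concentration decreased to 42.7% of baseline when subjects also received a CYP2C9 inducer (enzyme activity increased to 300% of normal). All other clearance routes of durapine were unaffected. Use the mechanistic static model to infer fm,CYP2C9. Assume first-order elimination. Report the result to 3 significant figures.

CL'/CL = 1 / 0.427 = 2.342
3·fm + (1 − fm) = 2.342
fm = (2.342 − 1) / (3 − 1) = 0.671

0.671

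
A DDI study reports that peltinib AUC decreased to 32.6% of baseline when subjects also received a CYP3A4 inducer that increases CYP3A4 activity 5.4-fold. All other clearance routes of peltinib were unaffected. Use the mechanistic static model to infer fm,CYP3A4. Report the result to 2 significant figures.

CL'/CL = 1 / 0.326 = 3.067
5.4·fm + (1 − fm) = 3.067
fm = (3.067 − 1) / (5.4 − 1) = 0.47

0.47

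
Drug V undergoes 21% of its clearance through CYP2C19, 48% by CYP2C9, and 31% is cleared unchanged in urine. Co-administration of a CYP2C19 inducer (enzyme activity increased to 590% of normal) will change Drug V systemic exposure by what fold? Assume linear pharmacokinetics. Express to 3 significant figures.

0.493

The CYP2C19 pathway (21% of clearance) is boosted to 5.9× activity: 0.21 × 5.9 = 1.239.
CYP2C9 (48%) and the residual 31% are unaffected.
Relative clearance = 1.239 + 0.48 + 0.31 = 2.029.
Systemic exposure is inversely proportional to clearance, so the fold-change is 1 / 2.029 = 0.493.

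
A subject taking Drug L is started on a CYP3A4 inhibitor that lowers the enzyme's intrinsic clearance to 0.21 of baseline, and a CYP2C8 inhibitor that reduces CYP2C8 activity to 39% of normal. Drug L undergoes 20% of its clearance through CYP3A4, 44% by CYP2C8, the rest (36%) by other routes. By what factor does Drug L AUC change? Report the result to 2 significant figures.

The CYP3A4 pathway (20% of clearance) drops to 0.21× activity: 0.2 × 0.21 = 0.042.
The CYP2C8 pathway (44% of clearance) is reduced to 0.39× activity: 0.44 × 0.39 = 0.1716.
The remaining 36% of clearance is unaffected.
Relative clearance = 0.042 + 0.1716 + 0.36 = 0.5736.
Net AUC ratio = 1 / 0.5736 = 1.7.

1.7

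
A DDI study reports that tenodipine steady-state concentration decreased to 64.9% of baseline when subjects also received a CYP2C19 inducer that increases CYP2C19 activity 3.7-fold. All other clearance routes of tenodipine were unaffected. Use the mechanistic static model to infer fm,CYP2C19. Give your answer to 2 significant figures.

CL'/CL = 1 / 0.649 = 1.541
3.7·fm + (1 − fm) = 1.541
fm = (1.541 − 1) / (3.7 − 1) = 0.20

0.20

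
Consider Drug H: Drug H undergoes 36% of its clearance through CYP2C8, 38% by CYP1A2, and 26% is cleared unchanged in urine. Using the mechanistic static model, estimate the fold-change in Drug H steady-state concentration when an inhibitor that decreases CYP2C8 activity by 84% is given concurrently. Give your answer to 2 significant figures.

1.4

CYP2C8: 0.36 × 0.16 = 0.0576
CYP1A2: 0.38 (unchanged)
Other: 0.26 (unchanged)
CL_new/CL_old = 0.0576 + 0.38 + 0.26 = 0.6976.
Since steady-state concentration ∝ 1/CL, the ratio is 1 / 0.6976 = 1.4.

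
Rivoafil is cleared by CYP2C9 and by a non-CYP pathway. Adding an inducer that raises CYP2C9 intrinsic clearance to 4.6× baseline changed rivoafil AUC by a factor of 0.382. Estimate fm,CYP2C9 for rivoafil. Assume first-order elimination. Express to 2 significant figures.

Write x for the fraction cleared via CYP2C9. The observed AUC change means clearance rose to 1/0.382 = 2.618 of baseline.
Setting x·4.6 + (1 − x) = 2.618 and solving: x = (2.618 − 1)/(4.6 − 1) = 0.45.

0.45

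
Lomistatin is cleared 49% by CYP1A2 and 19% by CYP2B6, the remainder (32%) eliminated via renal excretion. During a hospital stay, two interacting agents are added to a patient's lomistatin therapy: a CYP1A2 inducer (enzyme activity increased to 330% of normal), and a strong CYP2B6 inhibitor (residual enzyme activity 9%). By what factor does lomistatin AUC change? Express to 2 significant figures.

CYP1A2: 0.49 × 3.3 = 1.617
CYP2B6: 0.19 × 0.09 = 0.0171
Other: 0.32 (unchanged)
New clearance relative to baseline: 1.617 + 0.0171 + 0.32 = 1.9541.
Net AUC ratio = 1 / 1.9541 = 0.51.

0.51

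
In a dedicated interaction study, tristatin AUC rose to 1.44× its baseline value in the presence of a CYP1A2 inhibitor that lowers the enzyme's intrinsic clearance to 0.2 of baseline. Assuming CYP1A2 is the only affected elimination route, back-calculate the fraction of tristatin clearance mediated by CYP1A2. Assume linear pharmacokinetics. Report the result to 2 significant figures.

Call the CYP1A2 fraction fm. After the interaction, CL_new/CL_old = fm × 0.2 + (1 − fm).
AUC ratio = 1 / (new CL fraction), so new CL fraction = 1 / 1.44 = 0.6944.
fm × 0.2 + 1 − fm = 0.6944  ⇒  fm × (0.2 − 1) = −0.3056  ⇒  fm = 0.38.

0.38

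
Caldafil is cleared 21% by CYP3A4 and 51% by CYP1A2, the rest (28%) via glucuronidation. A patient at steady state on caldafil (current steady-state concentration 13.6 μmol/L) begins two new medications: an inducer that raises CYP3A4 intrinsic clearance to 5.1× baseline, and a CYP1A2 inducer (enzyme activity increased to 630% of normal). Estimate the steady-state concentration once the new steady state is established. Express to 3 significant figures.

CYP3A4: 0.21 × 5.1 = 1.071
CYP1A2: 0.51 × 6.3 = 3.213
Other: 0.28 (unchanged)
Relative clearance = 1.071 + 3.213 + 0.28 = 4.564.
Steady-state concentration ∝ 1/CL: new value = 13.6 / 4.564 = 2.98 μmol/L.

2.98 μmol/L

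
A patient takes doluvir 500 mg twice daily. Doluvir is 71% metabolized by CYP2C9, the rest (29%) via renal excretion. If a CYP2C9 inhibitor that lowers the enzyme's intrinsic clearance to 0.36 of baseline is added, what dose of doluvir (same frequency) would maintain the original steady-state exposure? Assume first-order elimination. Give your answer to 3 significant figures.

273 mg

The CYP2C9 pathway (71% of clearance) drops to 0.36× activity: 0.71 × 0.36 = 0.2556.
Non-CYP routes (29%) are unchanged.
CL_new/CL_old = 0.2556 + 0.29 = 0.5456.
Exposure is unchanged when dose changes in proportion to clearance. New dose = 500 mg × 0.5456 = 273 mg.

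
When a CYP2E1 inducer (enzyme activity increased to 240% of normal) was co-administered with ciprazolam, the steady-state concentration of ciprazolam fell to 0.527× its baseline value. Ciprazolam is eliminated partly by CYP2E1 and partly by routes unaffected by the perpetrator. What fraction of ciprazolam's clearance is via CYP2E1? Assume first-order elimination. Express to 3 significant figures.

0.641

CL'/CL = 1 / 0.527 = 1.898
2.4·fm + (1 − fm) = 1.898
fm = (1.898 − 1) / (2.4 − 1) = 0.641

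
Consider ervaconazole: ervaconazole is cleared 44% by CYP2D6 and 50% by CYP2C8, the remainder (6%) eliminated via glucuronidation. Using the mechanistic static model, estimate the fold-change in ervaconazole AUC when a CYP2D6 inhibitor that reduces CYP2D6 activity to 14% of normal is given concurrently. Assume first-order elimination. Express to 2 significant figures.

The CYP2D6 pathway (44% of clearance) drops to 0.14× activity: 0.44 × 0.14 = 0.0616.
CYP2C8 (50%) and the residual 6% are unaffected.
New clearance relative to baseline: 0.0616 + 0.5 + 0.06 = 0.6216.
Since AUC ∝ 1/CL, the ratio is 1 / 0.6216 = 1.6.

1.6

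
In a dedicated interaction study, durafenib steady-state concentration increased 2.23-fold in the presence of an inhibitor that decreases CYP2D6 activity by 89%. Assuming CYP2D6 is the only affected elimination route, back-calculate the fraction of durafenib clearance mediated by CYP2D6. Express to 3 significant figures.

0.620

Write x for the fraction cleared via CYP2D6. The observed steady-state concentration change means clearance fell to 1/2.23 = 0.4484 of baseline.
Only the CYP2D6 route changed, so 0.4484 = x·0.11 + (1 − x), giving x = 0.620.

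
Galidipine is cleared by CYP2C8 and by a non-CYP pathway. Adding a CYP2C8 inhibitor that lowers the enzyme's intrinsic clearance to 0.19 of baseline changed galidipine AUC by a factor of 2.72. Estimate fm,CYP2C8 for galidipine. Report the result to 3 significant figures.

Write x for the fraction cleared via CYP2C8. The observed AUC change means clearance fell to 1/2.72 = 0.3676 of baseline.
Only the CYP2C8 route changed, so 0.3676 = x·0.19 + (1 − x), giving x = 0.781.

0.781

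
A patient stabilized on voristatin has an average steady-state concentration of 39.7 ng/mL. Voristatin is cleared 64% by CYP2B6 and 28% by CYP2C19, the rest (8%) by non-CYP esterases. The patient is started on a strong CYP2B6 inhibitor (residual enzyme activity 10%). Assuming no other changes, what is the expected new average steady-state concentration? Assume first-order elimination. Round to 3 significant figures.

CYP2B6: 0.64 × 0.1 = 0.064
CYP2C19: 0.28 (unchanged)
Other: 0.08 (unchanged)
CL_new/CL_old = 0.064 + 0.28 + 0.08 = 0.424.
With dosing unchanged, average steady-state concentration scales as 1/CL: 39.7 / 0.424 = 93.6 ng/mL.

93.6 ng/mL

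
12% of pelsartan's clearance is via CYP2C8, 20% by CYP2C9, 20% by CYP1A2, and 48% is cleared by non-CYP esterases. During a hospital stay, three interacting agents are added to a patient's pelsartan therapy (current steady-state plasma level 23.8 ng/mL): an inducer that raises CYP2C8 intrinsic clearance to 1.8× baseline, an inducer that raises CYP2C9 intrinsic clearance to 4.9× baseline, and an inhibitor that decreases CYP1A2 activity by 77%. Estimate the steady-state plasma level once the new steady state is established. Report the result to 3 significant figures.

CYP2C8: 0.12 × 1.8 = 0.216
CYP2C9: 0.2 × 4.9 = 0.98
CYP1A2: 0.2 × 0.23 = 0.046
Other: 0.48 (unchanged)
New clearance relative to baseline: 0.216 + 0.98 + 0.046 + 0.48 = 1.722.
Dividing the baseline by the relative clearance: 23.8 / 1.722 = 13.8 ng/mL.

13.8 ng/mL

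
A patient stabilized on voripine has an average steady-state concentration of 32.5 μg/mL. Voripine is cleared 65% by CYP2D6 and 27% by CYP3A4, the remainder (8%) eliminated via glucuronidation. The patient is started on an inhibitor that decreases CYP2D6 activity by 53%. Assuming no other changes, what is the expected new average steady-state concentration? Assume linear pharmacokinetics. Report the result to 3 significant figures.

CYP2D6: 0.65 × 0.47 = 0.3055
CYP3A4: 0.27 (unchanged)
Other: 0.08 (unchanged)
New clearance relative to baseline: 0.3055 + 0.27 + 0.08 = 0.6555.
Average steady-state concentration ∝ 1/CL, so new value = 32.5 / 0.6555 = 49.6 μg/mL.

49.6 μg/mL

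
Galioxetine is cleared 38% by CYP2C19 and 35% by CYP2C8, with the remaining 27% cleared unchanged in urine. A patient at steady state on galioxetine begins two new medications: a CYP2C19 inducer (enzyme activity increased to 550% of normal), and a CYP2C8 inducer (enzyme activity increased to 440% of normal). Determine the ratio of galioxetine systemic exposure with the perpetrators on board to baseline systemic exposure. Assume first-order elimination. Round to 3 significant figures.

The CYP2C19 pathway (38% of clearance) rises to 5.5× activity: 0.38 × 5.5 = 2.09.
The CYP2C8 pathway (35% of clearance) increases to 4.4× activity: 0.35 × 4.4 = 1.54.
Non-CYP routes (27%) are unchanged.
Relative clearance = 2.09 + 1.54 + 0.27 = 3.9.
Net systemic exposure ratio = 1 / 3.9 = 0.256.

0.256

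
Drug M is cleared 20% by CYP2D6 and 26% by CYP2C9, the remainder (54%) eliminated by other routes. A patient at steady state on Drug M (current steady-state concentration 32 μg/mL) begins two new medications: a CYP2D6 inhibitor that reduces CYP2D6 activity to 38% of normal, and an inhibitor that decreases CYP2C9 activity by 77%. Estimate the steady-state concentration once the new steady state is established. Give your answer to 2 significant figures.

CYP2D6: 0.2 × 0.38 = 0.076
CYP2C9: 0.26 × 0.23 = 0.0598
Other: 0.54 (unchanged)
Relative clearance = 0.076 + 0.0598 + 0.54 = 0.6758.
New steady-state concentration = 32 / 0.6758 = 47 μg/mL (concentration scales inversely with clearance).

47 μg/mL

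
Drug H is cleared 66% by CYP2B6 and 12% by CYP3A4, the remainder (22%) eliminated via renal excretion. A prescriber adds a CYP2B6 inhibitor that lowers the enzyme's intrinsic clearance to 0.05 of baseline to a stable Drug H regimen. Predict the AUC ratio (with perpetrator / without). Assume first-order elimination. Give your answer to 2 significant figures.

2.7

CYP2B6: 0.66 × 0.05 = 0.033
CYP3A4: 0.12 (unchanged)
Other: 0.22 (unchanged)
Relative clearance = 0.033 + 0.12 + 0.22 = 0.373.
AUC ratio = CL_old/CL_new = 1 / 0.373 = 2.7.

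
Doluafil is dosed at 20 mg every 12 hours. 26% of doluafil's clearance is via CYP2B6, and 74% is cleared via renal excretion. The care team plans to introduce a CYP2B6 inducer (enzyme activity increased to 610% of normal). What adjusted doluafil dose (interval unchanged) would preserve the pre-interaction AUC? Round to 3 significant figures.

46.5 mg

The CYP2B6 pathway (26% of clearance) increases to 6.1× activity: 0.26 × 6.1 = 1.586.
The remaining 74% of clearance is unaffected.
CL_new/CL_old = 1.586 + 0.74 = 2.326.
Exposure is unchanged when dose changes in proportion to clearance. New dose = 20 mg × 2.326 = 46.5 mg.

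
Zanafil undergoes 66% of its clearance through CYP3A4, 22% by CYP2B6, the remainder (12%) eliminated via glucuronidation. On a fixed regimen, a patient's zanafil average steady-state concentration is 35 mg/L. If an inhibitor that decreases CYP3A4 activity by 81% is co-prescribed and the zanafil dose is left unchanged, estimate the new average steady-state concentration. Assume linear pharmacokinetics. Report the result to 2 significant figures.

The CYP3A4 pathway (66% of clearance) falls to 0.19× activity: 0.66 × 0.19 = 0.1254.
CYP2B6 (22%) and the residual 12% are unaffected.
New clearance relative to baseline: 0.1254 + 0.22 + 0.12 = 0.4654.
Average steady-state concentration ∝ 1/CL, so new value = 35 / 0.4654 = 75 mg/L.

75 mg/L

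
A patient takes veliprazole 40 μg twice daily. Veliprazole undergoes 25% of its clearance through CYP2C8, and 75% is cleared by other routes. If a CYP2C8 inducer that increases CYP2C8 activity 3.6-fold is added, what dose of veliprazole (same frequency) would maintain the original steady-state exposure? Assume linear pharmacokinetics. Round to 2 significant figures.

66 μg

The CYP2C8 pathway (25% of clearance) rises to 3.6× activity: 0.25 × 3.6 = 0.9.
The remaining 75% of clearance is unaffected.
CL_new/CL_old = 0.9 + 0.75 = 1.65.
To maintain the same steady-state level, dose must scale with clearance: new dose = 40 × 1.65 = 66 μg.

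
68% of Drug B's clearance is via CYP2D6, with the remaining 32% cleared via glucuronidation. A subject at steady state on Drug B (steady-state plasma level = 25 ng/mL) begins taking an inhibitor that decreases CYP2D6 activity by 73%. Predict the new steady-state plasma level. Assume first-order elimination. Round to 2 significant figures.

CYP2D6: 0.68 × 0.27 = 0.1836
Other: 0.32 (unchanged)
CL_new/CL_old = 0.1836 + 0.32 = 0.5036.
New steady-state plasma level = baseline ÷ relative clearance = 25 / 0.5036 = 50 ng/mL.

50 ng/mL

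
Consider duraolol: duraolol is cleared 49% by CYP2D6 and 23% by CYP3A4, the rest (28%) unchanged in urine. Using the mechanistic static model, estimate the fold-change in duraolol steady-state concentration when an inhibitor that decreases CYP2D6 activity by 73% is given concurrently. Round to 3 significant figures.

The CYP2D6 pathway (49% of clearance) drops to 0.27× activity: 0.49 × 0.27 = 0.1323.
CYP3A4 (23%) and the residual 28% are unaffected.
Relative clearance = 0.1323 + 0.23 + 0.28 = 0.6423.
Steady-state concentration ratio = CL_old/CL_new = 1 / 0.6423 = 1.56.

1.56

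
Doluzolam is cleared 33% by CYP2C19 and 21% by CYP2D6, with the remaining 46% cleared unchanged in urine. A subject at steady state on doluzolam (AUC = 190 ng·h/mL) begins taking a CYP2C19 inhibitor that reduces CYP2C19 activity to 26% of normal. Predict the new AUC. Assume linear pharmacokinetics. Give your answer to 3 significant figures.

CYP2C19: 0.33 × 0.26 = 0.0858
CYP2D6: 0.21 (unchanged)
Other: 0.46 (unchanged)
New clearance relative to baseline: 0.0858 + 0.21 + 0.46 = 0.7558.
New AUC = baseline ÷ relative clearance = 190 / 0.7558 = 251 ng·h/mL.

251 ng·h/mL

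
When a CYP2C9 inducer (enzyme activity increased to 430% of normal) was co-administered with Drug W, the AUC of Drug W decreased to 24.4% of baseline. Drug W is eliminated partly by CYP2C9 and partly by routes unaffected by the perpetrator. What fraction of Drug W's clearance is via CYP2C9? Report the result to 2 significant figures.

CL'/CL = 1 / 0.244 = 4.098
4.3·fm + (1 − fm) = 4.098
fm = (4.098 − 1) / (4.3 − 1) = 0.94

0.94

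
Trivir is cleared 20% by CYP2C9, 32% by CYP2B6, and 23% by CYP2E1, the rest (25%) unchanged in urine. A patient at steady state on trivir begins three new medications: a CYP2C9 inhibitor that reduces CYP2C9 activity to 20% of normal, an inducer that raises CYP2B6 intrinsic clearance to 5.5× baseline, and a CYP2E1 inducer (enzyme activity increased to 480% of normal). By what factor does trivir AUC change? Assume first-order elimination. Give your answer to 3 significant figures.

0.317

The CYP2C9 pathway (20% of clearance) is reduced to 0.2× activity: 0.2 × 0.2 = 0.04.
The CYP2B6 pathway (32% of clearance) is boosted to 5.5× activity: 0.32 × 5.5 = 1.76.
The CYP2E1 pathway (23% of clearance) increases to 4.8× activity: 0.23 × 4.8 = 1.104.
Non-CYP routes (25%) are unchanged.
CL_new/CL_old = 0.04 + 1.76 + 1.104 + 0.25 = 3.154.
AUC ∝ 1/CL: fold-change = 1 / 3.154 = 0.317.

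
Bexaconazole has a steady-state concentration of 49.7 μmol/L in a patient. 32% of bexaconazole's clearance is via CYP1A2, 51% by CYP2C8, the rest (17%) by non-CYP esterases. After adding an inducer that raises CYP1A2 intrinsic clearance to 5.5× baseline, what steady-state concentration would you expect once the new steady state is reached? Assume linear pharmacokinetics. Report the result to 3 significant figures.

20.4 μmol/L

The CYP1A2 pathway (32% of clearance) is boosted to 5.5× activity: 0.32 × 5.5 = 1.76.
CYP2C8 (51%) and the residual 17% are unaffected.
New clearance relative to baseline: 1.76 + 0.51 + 0.17 = 2.44.
Steady-state concentration ∝ 1/CL, so new value = 49.7 / 2.44 = 20.4 μmol/L.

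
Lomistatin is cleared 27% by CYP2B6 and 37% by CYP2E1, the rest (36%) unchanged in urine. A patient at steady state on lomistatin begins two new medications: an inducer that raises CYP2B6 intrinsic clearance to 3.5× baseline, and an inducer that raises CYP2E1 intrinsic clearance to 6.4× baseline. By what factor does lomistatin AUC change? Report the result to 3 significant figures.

The CYP2B6 pathway (27% of clearance) increases to 3.5× activity: 0.27 × 3.5 = 0.945.
The CYP2E1 pathway (37% of clearance) increases to 6.4× activity: 0.37 × 6.4 = 2.368.
The remaining 36% of clearance is unaffected.
New clearance relative to baseline: 0.945 + 2.368 + 0.36 = 3.673.
Because AUC varies inversely with clearance, the combined effect is 1 / 3.673 = 0.272.

0.272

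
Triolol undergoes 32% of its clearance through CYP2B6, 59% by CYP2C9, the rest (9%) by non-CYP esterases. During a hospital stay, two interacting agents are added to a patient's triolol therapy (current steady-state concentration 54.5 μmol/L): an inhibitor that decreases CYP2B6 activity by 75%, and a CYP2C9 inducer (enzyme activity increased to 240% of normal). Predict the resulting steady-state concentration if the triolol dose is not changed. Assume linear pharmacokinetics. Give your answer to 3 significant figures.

The CYP2B6 pathway (32% of clearance) is reduced to 0.25× activity: 0.32 × 0.25 = 0.08.
The CYP2C9 pathway (59% of clearance) rises to 2.4× activity: 0.59 × 2.4 = 1.416.
Non-CYP routes (9%) are unchanged.
Relative clearance = 0.08 + 1.416 + 0.09 = 1.586.
New steady-state concentration = 54.5 / 1.586 = 34.4 μmol/L (concentration scales inversely with clearance).

34.4 μmol/L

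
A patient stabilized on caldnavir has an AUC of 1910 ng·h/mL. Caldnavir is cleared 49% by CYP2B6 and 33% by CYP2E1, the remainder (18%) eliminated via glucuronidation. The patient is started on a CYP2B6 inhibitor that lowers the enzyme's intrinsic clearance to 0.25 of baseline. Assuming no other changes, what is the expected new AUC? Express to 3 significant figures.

The CYP2B6 pathway (49% of clearance) drops to 0.25× activity: 0.49 × 0.25 = 0.1225.
CYP2E1 (33%) and the residual 18% are unaffected.
New clearance relative to baseline: 0.1225 + 0.33 + 0.18 = 0.6325.
New AUC = baseline ÷ relative clearance = 1910 / 0.6325 = 3.02 × 10³ ng·h/mL.

3.02 × 10³ ng·h/mL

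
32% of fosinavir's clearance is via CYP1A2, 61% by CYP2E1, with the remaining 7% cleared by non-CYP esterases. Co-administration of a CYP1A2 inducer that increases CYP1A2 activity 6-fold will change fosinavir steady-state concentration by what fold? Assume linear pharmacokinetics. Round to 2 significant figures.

CYP1A2: 0.32 × 6 = 1.92
CYP2E1: 0.61 (unchanged)
Other: 0.07 (unchanged)
Relative clearance = 1.92 + 0.61 + 0.07 = 2.6.
Since steady-state concentration ∝ 1/CL, the ratio is 1 / 2.6 = 0.38.

0.38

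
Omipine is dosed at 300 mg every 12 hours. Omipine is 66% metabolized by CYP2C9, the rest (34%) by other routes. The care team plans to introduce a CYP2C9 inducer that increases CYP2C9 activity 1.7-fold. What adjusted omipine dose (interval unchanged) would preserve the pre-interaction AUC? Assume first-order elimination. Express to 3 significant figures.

The CYP2C9 pathway (66% of clearance) rises to 1.7× activity: 0.66 × 1.7 = 1.122.
Non-CYP routes (34%) are unchanged.
New clearance relative to baseline: 1.122 + 0.34 = 1.462.
To maintain the same steady-state level, dose must scale with clearance: new dose = 300 × 1.462 = 439 mg.

439 mg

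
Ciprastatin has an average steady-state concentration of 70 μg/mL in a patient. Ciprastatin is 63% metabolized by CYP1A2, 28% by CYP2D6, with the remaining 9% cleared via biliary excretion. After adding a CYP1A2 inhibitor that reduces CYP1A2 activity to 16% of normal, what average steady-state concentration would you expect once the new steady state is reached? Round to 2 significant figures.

CYP1A2: 0.63 × 0.16 = 0.1008
CYP2D6: 0.28 (unchanged)
Other: 0.09 (unchanged)
CL_new/CL_old = 0.1008 + 0.28 + 0.09 = 0.4708.
With dosing unchanged, average steady-state concentration scales as 1/CL: 70 / 0.4708 = 1.5 × 10² μg/mL.

1.5 × 10² μg/mL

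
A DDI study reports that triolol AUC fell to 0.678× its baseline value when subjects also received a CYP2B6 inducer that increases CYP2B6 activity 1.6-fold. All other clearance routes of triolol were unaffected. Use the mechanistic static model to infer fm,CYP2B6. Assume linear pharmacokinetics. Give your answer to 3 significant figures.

Let x = fm,CYP2B6. Because AUC ∝ 1/CL, relative clearance rose to 1/0.678 = 1.475.
Only the CYP2B6 route changed, so 1.475 = x·1.6 + (1 − x), giving x = 0.792.

0.792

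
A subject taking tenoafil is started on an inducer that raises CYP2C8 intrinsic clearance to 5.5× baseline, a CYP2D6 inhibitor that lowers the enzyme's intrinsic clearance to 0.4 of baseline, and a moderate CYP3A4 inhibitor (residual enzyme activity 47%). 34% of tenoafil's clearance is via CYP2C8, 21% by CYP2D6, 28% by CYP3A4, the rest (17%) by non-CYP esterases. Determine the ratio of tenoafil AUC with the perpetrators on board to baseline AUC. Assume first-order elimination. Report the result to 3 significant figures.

0.443

The CYP2C8 pathway (34% of clearance) rises to 5.5× activity: 0.34 × 5.5 = 1.87.
The CYP2D6 pathway (21% of clearance) is reduced to 0.4× activity: 0.21 × 0.4 = 0.084.
The CYP3A4 pathway (28% of clearance) drops to 0.47× activity: 0.28 × 0.47 = 0.1316.
The remaining 17% of clearance is unaffected.
CL_new/CL_old = 1.87 + 0.084 + 0.1316 + 0.17 = 2.2556.
Because AUC varies inversely with clearance, the combined effect is 1 / 2.2556 = 0.443.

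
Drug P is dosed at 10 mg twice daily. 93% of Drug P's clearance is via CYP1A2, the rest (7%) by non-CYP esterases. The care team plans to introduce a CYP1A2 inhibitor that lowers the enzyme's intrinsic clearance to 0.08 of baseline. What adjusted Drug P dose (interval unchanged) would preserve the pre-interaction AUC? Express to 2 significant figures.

1.4 mg

The CYP1A2 pathway (93% of clearance) drops to 0.08× activity: 0.93 × 0.08 = 0.0744.
Non-CYP routes (7%) are unchanged.
CL_new/CL_old = 0.0744 + 0.07 = 0.1444.
Exposure is unchanged when dose changes in proportion to clearance. New dose = 10 mg × 0.1444 = 1.4 mg.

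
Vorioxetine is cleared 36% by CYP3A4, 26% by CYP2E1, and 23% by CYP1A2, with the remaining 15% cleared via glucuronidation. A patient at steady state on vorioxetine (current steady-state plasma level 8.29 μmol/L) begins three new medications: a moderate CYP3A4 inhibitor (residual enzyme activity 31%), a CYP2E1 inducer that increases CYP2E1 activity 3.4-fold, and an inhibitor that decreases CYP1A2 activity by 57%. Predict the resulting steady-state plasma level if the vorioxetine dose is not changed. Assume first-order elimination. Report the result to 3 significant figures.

The CYP3A4 pathway (36% of clearance) is reduced to 0.31× activity: 0.36 × 0.31 = 0.1116.
The CYP2E1 pathway (26% of clearance) rises to 3.4× activity: 0.26 × 3.4 = 0.884.
The CYP1A2 pathway (23% of clearance) falls to 0.43× activity: 0.23 × 0.43 = 0.0989.
The remaining 15% of clearance is unaffected.
New clearance relative to baseline: 0.1116 + 0.884 + 0.0989 + 0.15 = 1.2445.
New steady-state plasma level = 8.29 / 1.2445 = 6.66 μmol/L (concentration scales inversely with clearance).

6.66 μmol/L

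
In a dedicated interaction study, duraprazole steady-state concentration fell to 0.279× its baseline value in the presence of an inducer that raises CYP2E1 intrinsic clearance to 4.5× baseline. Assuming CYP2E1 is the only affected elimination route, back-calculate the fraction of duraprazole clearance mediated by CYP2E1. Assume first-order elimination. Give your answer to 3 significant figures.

0.738

Let fm be the CYP2E1 fraction. New clearance relative to baseline = fm × 4.5 + (1 − fm).
Steady-state concentration ratio = 1 / (new CL fraction), so new CL fraction = 1 / 0.279 = 3.584.
fm × 4.5 + 1 − fm = 3.584  ⇒  fm × (4.5 − 1) = 2.584  ⇒  fm = 0.738.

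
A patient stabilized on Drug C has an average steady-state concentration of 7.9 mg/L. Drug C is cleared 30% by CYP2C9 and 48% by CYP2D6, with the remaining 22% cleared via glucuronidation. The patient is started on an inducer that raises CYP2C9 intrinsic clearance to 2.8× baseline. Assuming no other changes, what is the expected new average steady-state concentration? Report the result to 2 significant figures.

5.1 mg/L

The CYP2C9 pathway (30% of clearance) rises to 2.8× activity: 0.3 × 2.8 = 0.84.
CYP2D6 (48%) and the residual 22% are unaffected.
Relative clearance = 0.84 + 0.48 + 0.22 = 1.54.
With dosing unchanged, average steady-state concentration scales as 1/CL: 7.9 / 1.54 = 5.1 mg/L.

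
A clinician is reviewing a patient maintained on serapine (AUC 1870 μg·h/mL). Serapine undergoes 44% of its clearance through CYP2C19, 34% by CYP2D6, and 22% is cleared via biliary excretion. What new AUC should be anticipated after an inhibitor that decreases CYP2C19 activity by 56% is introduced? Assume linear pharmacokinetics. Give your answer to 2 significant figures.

2.5 × 10³ μg·h/mL

The CYP2C19 pathway (44% of clearance) falls to 0.44× activity: 0.44 × 0.44 = 0.1936.
CYP2D6 (34%) and the residual 22% are unaffected.
Relative clearance = 0.1936 + 0.34 + 0.22 = 0.7536.
New AUC = baseline ÷ relative clearance = 1870 / 0.7536 = 2.5 × 10³ μg·h/mL.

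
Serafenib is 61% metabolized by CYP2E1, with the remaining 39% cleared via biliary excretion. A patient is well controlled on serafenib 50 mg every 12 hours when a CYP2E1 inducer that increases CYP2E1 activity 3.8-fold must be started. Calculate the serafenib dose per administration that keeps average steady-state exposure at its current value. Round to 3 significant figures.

The CYP2E1 pathway (61% of clearance) is boosted to 3.8× activity: 0.61 × 3.8 = 2.318.
Non-CYP routes (39%) are unchanged.
Relative clearance = 2.318 + 0.39 = 2.708.
Exposure is unchanged when dose changes in proportion to clearance. New dose = 50 mg × 2.708 = 135 mg.

135 mg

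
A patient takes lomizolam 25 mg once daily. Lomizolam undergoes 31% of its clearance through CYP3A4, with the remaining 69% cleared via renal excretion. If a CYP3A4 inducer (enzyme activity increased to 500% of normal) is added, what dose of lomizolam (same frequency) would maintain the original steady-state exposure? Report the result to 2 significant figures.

56 mg

The CYP3A4 pathway (31% of clearance) rises to 5× activity: 0.31 × 5 = 1.55.
Non-CYP routes (69%) are unchanged.
Relative clearance = 1.55 + 0.69 = 2.24.
Css,avg = (dose rate)/CL, so holding Css fixed requires dose ∝ CL: 25 × 2.24 = 56 mg.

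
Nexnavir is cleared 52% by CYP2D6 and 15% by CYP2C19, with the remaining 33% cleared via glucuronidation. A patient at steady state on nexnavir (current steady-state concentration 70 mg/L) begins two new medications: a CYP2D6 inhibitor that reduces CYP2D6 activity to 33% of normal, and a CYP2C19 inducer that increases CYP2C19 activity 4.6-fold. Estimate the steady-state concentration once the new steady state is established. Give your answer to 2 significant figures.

59 mg/L

The CYP2D6 pathway (52% of clearance) drops to 0.33× activity: 0.52 × 0.33 = 0.1716.
The CYP2C19 pathway (15% of clearance) rises to 4.6× activity: 0.15 × 4.6 = 0.69.
The remaining 33% of clearance is unaffected.
New clearance relative to baseline: 0.1716 + 0.69 + 0.33 = 1.1916.
New steady-state concentration = 70 / 1.1916 = 59 mg/L (concentration scales inversely with clearance).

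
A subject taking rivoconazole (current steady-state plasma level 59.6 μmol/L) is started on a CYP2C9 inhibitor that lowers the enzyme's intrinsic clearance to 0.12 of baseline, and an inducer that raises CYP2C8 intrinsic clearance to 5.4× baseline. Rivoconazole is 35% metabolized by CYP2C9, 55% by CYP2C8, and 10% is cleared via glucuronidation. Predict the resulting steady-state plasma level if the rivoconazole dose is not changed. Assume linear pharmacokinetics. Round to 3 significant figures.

19.2 μmol/L

The CYP2C9 pathway (35% of clearance) falls to 0.12× activity: 0.35 × 0.12 = 0.042.
The CYP2C8 pathway (55% of clearance) rises to 5.4× activity: 0.55 × 5.4 = 2.97.
Non-CYP routes (10%) are unchanged.
Relative clearance = 0.042 + 2.97 + 0.1 = 3.112.
New steady-state plasma level = 59.6 / 3.112 = 19.2 μmol/L (concentration scales inversely with clearance).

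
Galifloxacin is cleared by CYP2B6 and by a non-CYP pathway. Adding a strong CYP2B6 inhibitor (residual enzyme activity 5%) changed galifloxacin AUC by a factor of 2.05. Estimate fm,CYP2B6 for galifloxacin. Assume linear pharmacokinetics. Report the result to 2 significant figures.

0.54

Let fm be the CYP2B6 fraction. New clearance relative to baseline = fm × 0.05 + (1 − fm).
AUC ratio = 1 / (new CL fraction), so new CL fraction = 1 / 2.05 = 0.4878.
fm × 0.05 + 1 − fm = 0.4878  ⇒  fm × (0.05 − 1) = −0.5122  ⇒  fm = 0.54.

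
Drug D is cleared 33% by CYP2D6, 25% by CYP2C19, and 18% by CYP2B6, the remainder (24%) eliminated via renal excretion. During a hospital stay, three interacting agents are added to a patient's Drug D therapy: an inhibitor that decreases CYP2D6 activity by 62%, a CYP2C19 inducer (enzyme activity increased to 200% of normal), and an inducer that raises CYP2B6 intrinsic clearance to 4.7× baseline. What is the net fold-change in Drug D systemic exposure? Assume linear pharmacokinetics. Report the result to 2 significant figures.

0.58

CYP2D6: 0.33 × 0.38 = 0.1254
CYP2C19: 0.25 × 2 = 0.5
CYP2B6: 0.18 × 4.7 = 0.846
Other: 0.24 (unchanged)
CL_new/CL_old = 0.1254 + 0.5 + 0.846 + 0.24 = 1.7114.
Net systemic exposure ratio = 1 / 1.7114 = 0.58.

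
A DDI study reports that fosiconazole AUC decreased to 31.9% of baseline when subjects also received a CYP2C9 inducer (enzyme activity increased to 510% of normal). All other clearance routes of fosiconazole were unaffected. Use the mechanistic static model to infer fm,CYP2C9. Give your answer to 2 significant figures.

Write x for the fraction cleared via CYP2C9. The observed AUC change means clearance rose to 1/0.319 = 3.135 of baseline.
Setting x·5.1 + (1 − x) = 3.135 and solving: x = (3.135 − 1)/(5.1 − 1) = 0.52.

0.52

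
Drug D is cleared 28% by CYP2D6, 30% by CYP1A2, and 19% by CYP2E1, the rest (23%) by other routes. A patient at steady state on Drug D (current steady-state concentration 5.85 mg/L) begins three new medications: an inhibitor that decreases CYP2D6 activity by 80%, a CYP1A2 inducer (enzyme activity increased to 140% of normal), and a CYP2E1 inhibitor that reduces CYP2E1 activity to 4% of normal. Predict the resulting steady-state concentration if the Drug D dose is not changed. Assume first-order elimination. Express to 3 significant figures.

The CYP2D6 pathway (28% of clearance) is reduced to 0.2× activity: 0.28 × 0.2 = 0.056.
The CYP1A2 pathway (30% of clearance) increases to 1.4× activity: 0.3 × 1.4 = 0.42.
The CYP2E1 pathway (19% of clearance) is reduced to 0.04× activity: 0.19 × 0.04 = 0.0076.
The remaining 23% of clearance is unaffected.
CL_new/CL_old = 0.056 + 0.42 + 0.0076 + 0.23 = 0.7136.
Steady-state concentration ∝ 1/CL: new value = 5.85 / 0.7136 = 8.20 mg/L.

8.20 mg/L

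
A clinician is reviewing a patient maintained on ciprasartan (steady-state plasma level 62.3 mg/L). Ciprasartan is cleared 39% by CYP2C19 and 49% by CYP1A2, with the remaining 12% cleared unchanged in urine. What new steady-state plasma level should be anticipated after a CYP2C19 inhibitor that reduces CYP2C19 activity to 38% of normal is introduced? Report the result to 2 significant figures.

82 mg/L

The CYP2C19 pathway (39% of clearance) falls to 0.38× activity: 0.39 × 0.38 = 0.1482.
CYP1A2 (49%) and the residual 12% are unaffected.
New clearance relative to baseline: 0.1482 + 0.49 + 0.12 = 0.7582.
With dosing unchanged, steady-state plasma level scales as 1/CL: 62.3 / 0.7582 = 82 mg/L.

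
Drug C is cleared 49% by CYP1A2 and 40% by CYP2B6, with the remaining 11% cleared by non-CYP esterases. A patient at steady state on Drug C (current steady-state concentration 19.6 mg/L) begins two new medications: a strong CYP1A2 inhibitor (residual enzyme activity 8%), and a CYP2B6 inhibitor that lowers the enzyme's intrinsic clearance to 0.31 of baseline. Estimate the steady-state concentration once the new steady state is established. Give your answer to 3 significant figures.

71.7 mg/L

CYP1A2: 0.49 × 0.08 = 0.0392
CYP2B6: 0.4 × 0.31 = 0.124
Other: 0.11 (unchanged)
New clearance relative to baseline: 0.0392 + 0.124 + 0.11 = 0.2732.
New steady-state concentration = 19.6 / 0.2732 = 71.7 mg/L (concentration scales inversely with clearance).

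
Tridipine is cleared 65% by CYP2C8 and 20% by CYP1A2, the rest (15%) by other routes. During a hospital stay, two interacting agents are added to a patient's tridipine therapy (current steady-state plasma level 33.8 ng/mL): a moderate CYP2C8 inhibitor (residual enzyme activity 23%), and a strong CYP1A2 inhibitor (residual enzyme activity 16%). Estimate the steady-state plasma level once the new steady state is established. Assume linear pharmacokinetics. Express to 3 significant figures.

CYP2C8: 0.65 × 0.23 = 0.1495
CYP1A2: 0.2 × 0.16 = 0.032
Other: 0.15 (unchanged)
CL_new/CL_old = 0.1495 + 0.032 + 0.15 = 0.3315.
Dividing the baseline by the relative clearance: 33.8 / 0.3315 = 102 ng/mL.

102 ng/mL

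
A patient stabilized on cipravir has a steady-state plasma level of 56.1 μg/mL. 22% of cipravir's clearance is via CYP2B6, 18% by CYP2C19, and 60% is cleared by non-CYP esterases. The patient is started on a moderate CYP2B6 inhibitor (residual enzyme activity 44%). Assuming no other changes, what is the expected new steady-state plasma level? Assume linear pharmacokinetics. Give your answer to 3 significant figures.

The CYP2B6 pathway (22% of clearance) is reduced to 0.44× activity: 0.22 × 0.44 = 0.0968.
CYP2C19 (18%) and the residual 60% are unaffected.
Relative clearance = 0.0968 + 0.18 + 0.6 = 0.8768.
Steady-state plasma level ∝ 1/CL, so new value = 56.1 / 0.8768 = 64.0 μg/mL.

64.0 μg/mL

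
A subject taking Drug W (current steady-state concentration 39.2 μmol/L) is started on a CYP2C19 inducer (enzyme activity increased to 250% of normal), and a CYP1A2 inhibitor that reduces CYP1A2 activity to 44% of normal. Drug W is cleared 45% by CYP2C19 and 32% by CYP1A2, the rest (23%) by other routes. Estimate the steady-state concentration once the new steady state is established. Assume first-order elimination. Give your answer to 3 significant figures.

CYP2C19: 0.45 × 2.5 = 1.125
CYP1A2: 0.32 × 0.44 = 0.1408
Other: 0.23 (unchanged)
New clearance relative to baseline: 1.125 + 0.1408 + 0.23 = 1.4958.
Dividing the baseline by the relative clearance: 39.2 / 1.4958 = 26.2 μmol/L.

26.2 μmol/L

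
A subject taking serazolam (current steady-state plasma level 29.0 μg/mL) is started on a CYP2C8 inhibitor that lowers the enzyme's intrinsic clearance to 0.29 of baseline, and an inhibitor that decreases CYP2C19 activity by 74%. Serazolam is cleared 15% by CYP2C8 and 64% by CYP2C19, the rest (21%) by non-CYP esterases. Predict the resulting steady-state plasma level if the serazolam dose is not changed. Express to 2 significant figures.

The CYP2C8 pathway (15% of clearance) drops to 0.29× activity: 0.15 × 0.29 = 0.0435.
The CYP2C19 pathway (64% of clearance) drops to 0.26× activity: 0.64 × 0.26 = 0.1664.
Non-CYP routes (21%) are unchanged.
CL_new/CL_old = 0.0435 + 0.1664 + 0.21 = 0.4199.
Dividing the baseline by the relative clearance: 29.0 / 0.4199 = 69 μg/mL.

69 μg/mL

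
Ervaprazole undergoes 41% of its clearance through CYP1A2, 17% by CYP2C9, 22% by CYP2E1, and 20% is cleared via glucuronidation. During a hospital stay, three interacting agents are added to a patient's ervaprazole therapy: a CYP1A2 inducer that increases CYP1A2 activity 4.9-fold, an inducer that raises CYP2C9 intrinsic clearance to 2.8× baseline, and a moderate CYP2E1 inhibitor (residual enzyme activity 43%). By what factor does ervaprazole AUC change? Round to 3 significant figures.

The CYP1A2 pathway (41% of clearance) is boosted to 4.9× activity: 0.41 × 4.9 = 2.009.
The CYP2C9 pathway (17% of clearance) increases to 2.8× activity: 0.17 × 2.8 = 0.476.
The CYP2E1 pathway (22% of clearance) is reduced to 0.43× activity: 0.22 × 0.43 = 0.0946.
Non-CYP routes (20%) are unchanged.
CL_new/CL_old = 2.009 + 0.476 + 0.0946 + 0.2 = 2.7796.
AUC ∝ 1/CL: fold-change = 1 / 2.7796 = 0.360.

0.360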